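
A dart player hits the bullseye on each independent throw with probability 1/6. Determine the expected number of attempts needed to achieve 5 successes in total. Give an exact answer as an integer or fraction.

30

By linearity (sum of 5 independent geometric waits), E[trials] = 5/p = 5/(1/6) = 30.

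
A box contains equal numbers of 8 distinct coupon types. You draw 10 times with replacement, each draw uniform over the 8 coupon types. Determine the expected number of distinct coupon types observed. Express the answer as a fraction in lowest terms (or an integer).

791266575/134217728

Let Xⱼ=1 if type j appears at least once. P(Xⱼ=1) = 1 − ((8−1)/8)^10 = 791266575/1073741824.
E[#distinct] = 8·791266575/1073741824 = 791266575/134217728.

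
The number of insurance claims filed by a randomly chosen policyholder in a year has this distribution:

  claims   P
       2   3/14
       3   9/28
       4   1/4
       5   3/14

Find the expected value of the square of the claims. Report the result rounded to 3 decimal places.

13.107

E[X²] = (3/14)·4 + (9/28)·9 + (1/4)·16 + (3/14)·25
     = 367/28 ≈ 13.107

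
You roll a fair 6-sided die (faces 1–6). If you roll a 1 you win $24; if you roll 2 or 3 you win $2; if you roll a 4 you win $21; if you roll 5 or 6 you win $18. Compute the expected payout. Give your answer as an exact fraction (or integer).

E[payout] = (1/3)·2 + (1/3)·18 + (1/6)·21 + (1/6)·24 = 85/6

85/6 dollars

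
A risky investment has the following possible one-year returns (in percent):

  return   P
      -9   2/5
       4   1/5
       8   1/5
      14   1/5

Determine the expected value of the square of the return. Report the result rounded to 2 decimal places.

87.60

E[X²] = (2/5)·81 + (1/5)·16 + (1/5)·64 + (1/5)·196
     = 438/5 ≈ 87.60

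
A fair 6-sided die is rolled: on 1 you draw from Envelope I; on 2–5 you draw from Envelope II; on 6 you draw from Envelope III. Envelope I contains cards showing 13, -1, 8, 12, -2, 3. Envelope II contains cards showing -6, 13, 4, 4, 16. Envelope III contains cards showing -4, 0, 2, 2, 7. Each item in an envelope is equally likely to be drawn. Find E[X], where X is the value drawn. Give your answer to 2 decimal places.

E[X | Envelope I] = (13 − 1 + 8 + 12 − 2 + 3)/6 = 11/2
E[X | Envelope II] = (-6 + 13 + 4 + 4 + 16)/5 = 31/5
E[X | Envelope III] = (-4 + 0 + 2 + 2 + 7)/5 = 7/5
E[X] = (1/6)·11/2 + (2/3)·31/5 + (1/6)·7/5 = 317/60 ≈ 5.28

5.28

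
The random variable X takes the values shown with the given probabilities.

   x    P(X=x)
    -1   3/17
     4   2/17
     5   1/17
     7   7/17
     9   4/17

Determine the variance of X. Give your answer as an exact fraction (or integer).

E[X] = (3/17)·(-1) + (2/17)·4 + (1/17)·5 + (7/17)·7 + (4/17)·9 = 95/17
E[X²] = (3/17)·1 + (2/17)·16 + (1/17)·25 + (7/17)·49 + (4/17)·81 = 727/17
Var(X) = 727/17 − (95/17)² = 3334/289

3334/289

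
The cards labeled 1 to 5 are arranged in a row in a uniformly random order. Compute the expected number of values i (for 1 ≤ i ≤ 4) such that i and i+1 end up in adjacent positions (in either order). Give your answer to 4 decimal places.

For each i ∈ {1,…,4}, let Xᵢ = 1 if i and i+1 are adjacent. P(Xᵢ=1) = 2·(5−1)!/5! = 2/5.
By linearity, E[ΣXᵢ] = (4)·(2/5) = 8/5.
≈ 1.6000

1.6000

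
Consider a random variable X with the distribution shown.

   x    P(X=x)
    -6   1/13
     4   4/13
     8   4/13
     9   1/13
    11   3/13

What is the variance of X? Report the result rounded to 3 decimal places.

E[X] = (1/13)·(-6) + (4/13)·4 + (4/13)·8 + (1/13)·9 + (3/13)·11 = 84/13
E[X²] = (1/13)·36 + (4/13)·16 + (4/13)·64 + (1/13)·81 + (3/13)·121 = 800/13
Var(X) = 800/13 − (84/13)² = 3344/169 ≈ 19.787

19.787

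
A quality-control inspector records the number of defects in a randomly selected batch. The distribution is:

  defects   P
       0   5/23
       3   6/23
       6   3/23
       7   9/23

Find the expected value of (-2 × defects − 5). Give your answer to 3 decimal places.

-13.609

E[-2x-5] = (5/23)·(-5) + (6/23)·(-11) + (3/23)·(-17) + (9/23)·(-19)
     = -313/23 ≈ -13.609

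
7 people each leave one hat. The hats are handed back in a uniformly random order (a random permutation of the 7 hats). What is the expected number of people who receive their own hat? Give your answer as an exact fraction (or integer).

1

Let Xᵢ = 1 if person i gets their own hat. For each i, P(Xᵢ=1) = 1/7.
By linearity of expectation, E[X₁+…+X_7] = 7·(1/7) = 1.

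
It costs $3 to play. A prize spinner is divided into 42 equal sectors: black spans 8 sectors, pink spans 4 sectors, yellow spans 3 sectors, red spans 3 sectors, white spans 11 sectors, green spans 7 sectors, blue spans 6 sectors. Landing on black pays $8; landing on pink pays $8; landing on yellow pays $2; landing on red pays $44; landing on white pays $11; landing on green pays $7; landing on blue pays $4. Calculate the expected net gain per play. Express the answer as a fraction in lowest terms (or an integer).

E[payout] = (8/42)·8 + (4/42)·8 + (3/42)·2 + (3/42)·44 + (11/42)·11 + (7/42)·7 + (6/42)·4 = 214/21
Expected profit = 214/21 − 3 = 151/21

151/21 dollars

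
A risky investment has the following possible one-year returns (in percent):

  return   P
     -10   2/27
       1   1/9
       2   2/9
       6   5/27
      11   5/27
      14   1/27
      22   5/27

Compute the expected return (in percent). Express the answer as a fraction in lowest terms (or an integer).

68/9

E[X] = (2/27)·(-10) + (1/9)·1 + (2/9)·2 + (5/27)·6 + (5/27)·11 + (1/27)·14 + (5/27)·22
     = 68/9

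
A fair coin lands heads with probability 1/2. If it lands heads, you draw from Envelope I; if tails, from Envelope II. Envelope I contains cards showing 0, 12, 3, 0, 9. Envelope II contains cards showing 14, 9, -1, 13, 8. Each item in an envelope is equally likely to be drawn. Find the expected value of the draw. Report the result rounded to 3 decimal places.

6.700

E[X | Envelope I] = (0 + 12 + 3 + 0 + 9)/5 = 24/5
E[X | Envelope II] = (14 + 9 − 1 + 13 + 8)/5 = 43/5
E[X] = (1/2)·24/5 + (1/2)·43/5 = 67/10 ≈ 6.700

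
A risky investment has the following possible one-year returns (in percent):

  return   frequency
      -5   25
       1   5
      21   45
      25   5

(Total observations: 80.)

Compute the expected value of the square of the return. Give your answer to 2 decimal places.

Total = 80, so P(return=-5) = 25/80, etc.
E[X²] = (5/16)·25 + (1/16)·1 + (9/16)·441 + (1/16)·625
     = 295 ≈ 295.00

295.00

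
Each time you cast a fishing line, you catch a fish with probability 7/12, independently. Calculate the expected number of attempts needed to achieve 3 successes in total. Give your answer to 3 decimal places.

By linearity (sum of 3 independent geometric waits), E[trials] = 3/p = 3/(7/12) = 36/7.
≈ 5.143

5.143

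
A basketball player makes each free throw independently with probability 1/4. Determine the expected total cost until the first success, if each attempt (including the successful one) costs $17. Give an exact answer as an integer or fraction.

E[#attempts] = 1/p = 4; E[cost] = 17·4 = 68.

$68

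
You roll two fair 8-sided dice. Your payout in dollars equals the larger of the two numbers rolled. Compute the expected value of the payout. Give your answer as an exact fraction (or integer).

93/16 dollars

Distribution of the larger of the two numbers rolled: 1 w.p. 1/64, 2 w.p. 3/64, 3 w.p. 5/64, 4 w.p. 7/64, 5 w.p. 9/64, 6 w.p. 11/64, …
E[payout] = (1/64)·1 + (3/64)·2 + (5/64)·3 + (7/64)·4 + (9/64)·5 + (11/64)·6 + (13/64)·7 + (15/64)·8 = 93/16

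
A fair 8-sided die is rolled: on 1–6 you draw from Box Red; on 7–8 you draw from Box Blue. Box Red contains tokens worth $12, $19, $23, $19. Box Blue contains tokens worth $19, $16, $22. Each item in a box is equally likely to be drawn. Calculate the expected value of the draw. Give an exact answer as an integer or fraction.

E[X | Box Red] = (12 + 19 + 23 + 19)/4 = 73/4
E[X | Box Blue] = (19 + 16 + 22)/3 = 19
E[X] = (3/4)·73/4 + (1/4)·19 = 295/16

295/16 dollars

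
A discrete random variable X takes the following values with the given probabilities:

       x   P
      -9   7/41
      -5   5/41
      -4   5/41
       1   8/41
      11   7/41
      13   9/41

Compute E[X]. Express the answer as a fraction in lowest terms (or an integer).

94/41

E[X] = (7/41)·(-9) + (5/41)·(-5) + (5/41)·(-4) + (8/41)·1 + (7/41)·11 + (9/41)·13
     = 94/41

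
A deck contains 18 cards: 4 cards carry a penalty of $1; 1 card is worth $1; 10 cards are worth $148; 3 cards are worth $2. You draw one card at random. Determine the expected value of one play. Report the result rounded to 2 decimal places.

E[payout] = (4/18)·(-1) + (1/18)·1 + (10/18)·148 + (3/18)·2 = 1483/18
≈ $82.39

$82.39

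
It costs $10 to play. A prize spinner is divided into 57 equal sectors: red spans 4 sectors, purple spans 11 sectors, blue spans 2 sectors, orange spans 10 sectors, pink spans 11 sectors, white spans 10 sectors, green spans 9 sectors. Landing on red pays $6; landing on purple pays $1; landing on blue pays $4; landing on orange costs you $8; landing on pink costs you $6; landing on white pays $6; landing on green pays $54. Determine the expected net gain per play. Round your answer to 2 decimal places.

E[payout] = (4/57)·6 + (11/57)·1 + (2/57)·4 + (10/57)·(-8) + (11/57)·(-6) + (10/57)·6 + (9/57)·54 = 443/57
Expected profit = 443/57 − 10 = -127/57 ≈ -$2.23

-$2.23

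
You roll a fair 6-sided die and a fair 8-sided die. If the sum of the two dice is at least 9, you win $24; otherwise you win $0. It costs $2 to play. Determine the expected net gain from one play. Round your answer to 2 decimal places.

$8.50

E[payout] = (9/16)·0 + (7/16)·24 = 21/2
Expected profit = 21/2 − 2 = 17/2 ≈ $8.50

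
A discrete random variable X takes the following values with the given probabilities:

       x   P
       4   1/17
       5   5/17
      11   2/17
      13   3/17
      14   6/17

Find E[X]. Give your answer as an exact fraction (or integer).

E[X] = (1/17)·4 + (5/17)·5 + (2/17)·11 + (3/17)·13 + (6/17)·14
     = 174/17

174/17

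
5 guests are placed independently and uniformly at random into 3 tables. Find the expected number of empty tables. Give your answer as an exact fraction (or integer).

Let Xⱼ=1 if table j is empty. P(Xⱼ=1) = ((3-1)/3)^5 = 32/243.
By linearity, E[#empty] = 3·32/243 = 32/81.

32/81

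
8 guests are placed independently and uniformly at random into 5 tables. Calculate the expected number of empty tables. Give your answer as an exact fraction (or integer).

Let Xⱼ=1 if table j is empty. P(Xⱼ=1) = ((5-1)/5)^8 = 65536/390625.
By linearity, E[#empty] = 5·65536/390625 = 65536/78125.

65536/78125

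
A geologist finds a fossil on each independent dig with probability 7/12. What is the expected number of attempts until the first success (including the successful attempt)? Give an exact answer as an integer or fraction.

For a geometric distribution, E[trials] = 1/p = 1/(7/12) = 12/7.

12/7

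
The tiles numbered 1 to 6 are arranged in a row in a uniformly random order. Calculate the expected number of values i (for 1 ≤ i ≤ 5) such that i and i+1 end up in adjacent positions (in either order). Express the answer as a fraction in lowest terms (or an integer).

For each i ∈ {1,…,5}, let Xᵢ = 1 if i and i+1 are adjacent. P(Xᵢ=1) = 2·(6−1)!/6! = 2/6.
By linearity, E[ΣXᵢ] = (5)·(2/6) = 5/3.

5/3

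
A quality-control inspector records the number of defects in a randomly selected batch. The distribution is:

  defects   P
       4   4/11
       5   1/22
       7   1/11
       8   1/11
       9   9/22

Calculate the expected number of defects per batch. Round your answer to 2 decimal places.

6.73

E[X] = (4/11)·4 + (1/22)·5 + (1/11)·7 + (1/11)·8 + (9/22)·9
     = 74/11 ≈ 6.73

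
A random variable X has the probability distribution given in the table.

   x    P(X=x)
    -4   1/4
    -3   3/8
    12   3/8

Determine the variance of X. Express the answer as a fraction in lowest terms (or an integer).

3567/64

E[X] = (1/4)·(-4) + (3/8)·(-3) + (3/8)·12 = 19/8
E[X²] = (1/4)·16 + (3/8)·9 + (3/8)·144 = 491/8
Var(X) = 491/8 − (19/8)² = 3567/64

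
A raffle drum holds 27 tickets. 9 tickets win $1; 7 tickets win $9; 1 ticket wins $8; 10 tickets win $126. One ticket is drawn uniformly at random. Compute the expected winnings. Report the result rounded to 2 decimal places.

$49.63

E[payout] = (9/27)·1 + (7/27)·9 + (1/27)·8 + (10/27)·126 = 1340/27
≈ $49.63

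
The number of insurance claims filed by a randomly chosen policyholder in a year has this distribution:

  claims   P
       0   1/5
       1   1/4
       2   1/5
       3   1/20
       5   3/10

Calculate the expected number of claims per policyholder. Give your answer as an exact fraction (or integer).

23/10

E[X] = (1/5)·0 + (1/4)·1 + (1/5)·2 + (1/20)·3 + (3/10)·5
     = 23/10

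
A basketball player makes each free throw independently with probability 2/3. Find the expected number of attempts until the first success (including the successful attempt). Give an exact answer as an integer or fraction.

For a geometric distribution, E[trials] = 1/p = 1/(2/3) = 3/2.

3/2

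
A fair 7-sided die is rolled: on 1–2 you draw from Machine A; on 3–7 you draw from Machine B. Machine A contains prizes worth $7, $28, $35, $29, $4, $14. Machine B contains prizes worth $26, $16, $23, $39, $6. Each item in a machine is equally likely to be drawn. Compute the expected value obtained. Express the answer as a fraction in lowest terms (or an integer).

149/7 dollars

E[X | Machine A] = (7 + 28 + 35 + 29 + 4 + 14)/6 = 39/2
E[X | Machine B] = (26 + 16 + 23 + 39 + 6)/5 = 22
E[X] = (2/7)·39/2 + (5/7)·22 = 149/7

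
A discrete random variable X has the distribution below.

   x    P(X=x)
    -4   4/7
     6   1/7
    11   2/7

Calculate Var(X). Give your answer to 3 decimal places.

45.918

E[X] = (4/7)·(-4) + (1/7)·6 + (2/7)·11 = 12/7
E[X²] = (4/7)·16 + (1/7)·36 + (2/7)·121 = 342/7
Var(X) = 342/7 − (12/7)² = 2250/49 ≈ 45.918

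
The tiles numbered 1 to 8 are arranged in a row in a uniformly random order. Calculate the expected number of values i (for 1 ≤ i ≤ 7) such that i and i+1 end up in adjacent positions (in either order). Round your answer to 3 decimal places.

For each i ∈ {1,…,7}, let Xᵢ = 1 if i and i+1 are adjacent. P(Xᵢ=1) = 2·(8−1)!/8! = 2/8.
By linearity, E[ΣXᵢ] = (7)·(2/8) = 7/4.
≈ 1.750

1.750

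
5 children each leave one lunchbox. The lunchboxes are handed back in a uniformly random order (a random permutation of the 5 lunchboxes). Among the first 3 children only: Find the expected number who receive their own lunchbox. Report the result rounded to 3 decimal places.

Let Xᵢ = 1 if person i gets their own lunchbox. For each i, P(Xᵢ=1) = 1/5.
By linearity of expectation, E[X₁+…+X_3] = 3·(1/5) = 3/5.
≈ 0.600

0.600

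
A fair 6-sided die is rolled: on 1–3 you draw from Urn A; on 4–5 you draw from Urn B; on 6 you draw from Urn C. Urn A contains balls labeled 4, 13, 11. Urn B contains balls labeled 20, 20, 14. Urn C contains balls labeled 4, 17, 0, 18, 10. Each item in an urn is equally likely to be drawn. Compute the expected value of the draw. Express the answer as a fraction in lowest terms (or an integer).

123/10

E[X | Urn A] = (4 + 13 + 11)/3 = 28/3
E[X | Urn B] = (20 + 20 + 14)/3 = 18
E[X | Urn C] = (4 + 17 + 0 + 18 + 10)/5 = 49/5
E[X] = (1/2)·28/3 + (1/3)·18 + (1/6)·49/5 = 123/10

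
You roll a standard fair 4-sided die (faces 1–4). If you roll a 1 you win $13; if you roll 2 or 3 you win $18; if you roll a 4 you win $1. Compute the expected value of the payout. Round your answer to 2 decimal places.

$12.50

E[payout] = (1/4)·1 + (1/4)·13 + (1/2)·18 = 25/2
≈ $12.50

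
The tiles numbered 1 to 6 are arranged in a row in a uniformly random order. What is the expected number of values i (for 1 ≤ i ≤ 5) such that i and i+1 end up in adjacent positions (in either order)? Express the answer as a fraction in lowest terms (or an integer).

For each i ∈ {1,…,5}, let Xᵢ = 1 if i and i+1 are adjacent. P(Xᵢ=1) = 2·(6−1)!/6! = 2/6.
By linearity, E[ΣXᵢ] = (5)·(2/6) = 5/3.

5/3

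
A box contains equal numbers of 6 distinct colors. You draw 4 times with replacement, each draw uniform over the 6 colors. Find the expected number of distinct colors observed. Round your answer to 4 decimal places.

3.1065

Let Xⱼ=1 if type j appears at least once. P(Xⱼ=1) = 1 − ((6−1)/6)^4 = 671/1296.
E[#distinct] = 6·671/1296 = 671/216.
≈ 3.1065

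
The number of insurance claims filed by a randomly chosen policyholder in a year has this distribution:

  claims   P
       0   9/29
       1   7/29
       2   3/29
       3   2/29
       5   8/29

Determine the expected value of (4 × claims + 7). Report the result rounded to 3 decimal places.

15.138

E[4x+7] = (9/29)·7 + (7/29)·11 + (3/29)·15 + (2/29)·19 + (8/29)·27
     = 439/29 ≈ 15.138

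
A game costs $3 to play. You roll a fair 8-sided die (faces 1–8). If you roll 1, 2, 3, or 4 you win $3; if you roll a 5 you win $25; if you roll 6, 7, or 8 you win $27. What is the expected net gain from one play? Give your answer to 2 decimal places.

E[payout] = (1/2)·3 + (1/8)·25 + (3/8)·27 = 59/4
Expected profit = 59/4 − 3 = 47/4 ≈ $11.75

$11.75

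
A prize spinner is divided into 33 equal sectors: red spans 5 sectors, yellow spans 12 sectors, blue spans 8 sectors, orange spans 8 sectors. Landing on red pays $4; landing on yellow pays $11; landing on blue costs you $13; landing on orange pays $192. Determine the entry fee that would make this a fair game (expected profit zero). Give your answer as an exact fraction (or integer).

$48

E[payout] = (5/33)·4 + (12/33)·11 + (8/33)·(-13) + (8/33)·192 = 48
Fair fee = E[payout] = 48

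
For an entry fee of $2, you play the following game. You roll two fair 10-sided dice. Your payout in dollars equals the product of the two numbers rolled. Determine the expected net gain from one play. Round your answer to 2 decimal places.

$28.25

Distribution of the product of the two numbers rolled: 1 w.p. 1/100, 2 w.p. 1/50, 3 w.p. 1/50, 4 w.p. 3/100, 5 w.p. 1/50, 6 w.p. 1/25, …
E[payout] = (1/100)·1 + (1/50)·2 + (1/50)·3 + (3/100)·4 + (1/50)·5 + (1/25)·6 + (1/50)·7 + (1/25)·8 + (3/100)·9 + (1/25)·10 + (1/25)·12 + (1/50)·14 + (1/50)·15 + (3/100)·16 + (1/25)·18 + (1/25)·20 + (1/50)·21 + (1/25)·24 + (1/100)·25 + (1/50)·27 + (1/50)·28 + (1/25)·30 + (1/50)·32 + (1/50)·35 + (3/100)·36 + (1/25)·40 + (1/50)·42 + (1/50)·45 + (1/50)·48 + (1/100)·49 + (1/50)·50 + (1/50)·54 + (1/50)·56 + (1/50)·60 + (1/50)·63 + (1/100)·64 + (1/50)·70 + (1/50)·72 + (1/50)·80 + (1/100)·81 + (1/50)·90 + (1/100)·100 = 121/4
Expected profit = 121/4 − 2 = 113/4 ≈ $28.25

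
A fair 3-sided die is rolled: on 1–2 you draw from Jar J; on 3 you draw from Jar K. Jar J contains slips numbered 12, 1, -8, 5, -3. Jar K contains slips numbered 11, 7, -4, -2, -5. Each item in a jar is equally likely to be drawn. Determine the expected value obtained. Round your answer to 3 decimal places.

1.400

E[X | Jar J] = (12 + 1 − 8 + 5 − 3)/5 = 7/5
E[X | Jar K] = (11 + 7 − 4 − 2 − 5)/5 = 7/5
E[X] = (2/3)·7/5 + (1/3)·7/5 = 7/5 ≈ 1.400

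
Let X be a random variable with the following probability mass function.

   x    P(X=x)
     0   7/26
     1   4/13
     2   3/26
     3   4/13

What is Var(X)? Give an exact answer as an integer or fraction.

237/169

E[X] = (7/26)·0 + (4/13)·1 + (3/26)·2 + (4/13)·3 = 19/13
E[X²] = (7/26)·0 + (4/13)·1 + (3/26)·4 + (4/13)·9 = 46/13
Var(X) = 46/13 − (19/13)² = 237/169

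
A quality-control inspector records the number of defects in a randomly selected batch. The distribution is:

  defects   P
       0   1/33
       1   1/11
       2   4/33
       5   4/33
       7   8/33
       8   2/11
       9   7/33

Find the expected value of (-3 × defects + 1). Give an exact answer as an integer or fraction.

-17

E[-3x+1] = (1/33)·1 + (1/11)·(-2) + (4/33)·(-5) + (4/33)·(-14) + (8/33)·(-20) + (2/11)·(-23) + (7/33)·(-26)
     = -17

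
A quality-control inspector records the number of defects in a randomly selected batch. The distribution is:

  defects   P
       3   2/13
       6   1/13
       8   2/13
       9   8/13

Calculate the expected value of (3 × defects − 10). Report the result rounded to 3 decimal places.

E[3x-10] = (2/13)·(-1) + (1/13)·8 + (2/13)·14 + (8/13)·17
     = 170/13 ≈ 13.077

13.077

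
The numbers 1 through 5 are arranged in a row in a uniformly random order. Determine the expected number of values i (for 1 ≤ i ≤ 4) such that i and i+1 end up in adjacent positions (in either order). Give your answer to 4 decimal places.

1.6000

For each i ∈ {1,…,4}, let Xᵢ = 1 if i and i+1 are adjacent. P(Xᵢ=1) = 2·(5−1)!/5! = 2/5.
By linearity, E[ΣXᵢ] = (4)·(2/5) = 8/5.
≈ 1.6000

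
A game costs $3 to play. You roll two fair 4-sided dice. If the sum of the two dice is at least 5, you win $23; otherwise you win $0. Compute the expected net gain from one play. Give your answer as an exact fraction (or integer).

91/8 dollars

E[payout] = (3/8)·0 + (5/8)·23 = 115/8
Expected profit = 115/8 − 3 = 91/8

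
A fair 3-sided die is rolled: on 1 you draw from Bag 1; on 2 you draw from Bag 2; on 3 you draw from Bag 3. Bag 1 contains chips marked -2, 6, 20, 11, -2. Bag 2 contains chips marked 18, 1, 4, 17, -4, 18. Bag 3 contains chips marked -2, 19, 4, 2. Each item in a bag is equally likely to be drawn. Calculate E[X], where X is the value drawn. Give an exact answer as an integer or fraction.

E[X | Bag 1] = (-2 + 6 + 20 + 11 − 2)/5 = 33/5
E[X | Bag 2] = (18 + 1 + 4 + 17 − 4 + 18)/6 = 9
E[X | Bag 3] = (-2 + 19 + 4 + 2)/4 = 23/4
E[X] = (1/3)·33/5 + (1/3)·9 + (1/3)·23/4 = 427/60

427/60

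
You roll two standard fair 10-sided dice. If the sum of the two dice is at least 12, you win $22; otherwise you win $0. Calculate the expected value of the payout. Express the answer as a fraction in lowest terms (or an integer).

E[payout] = (11/20)·0 + (9/20)·22 = 99/10

99/10 dollars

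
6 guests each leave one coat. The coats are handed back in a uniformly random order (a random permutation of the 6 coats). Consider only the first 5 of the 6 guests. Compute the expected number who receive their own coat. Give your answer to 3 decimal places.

0.833

Let Xᵢ = 1 if person i gets their own coat. For each i, P(Xᵢ=1) = 1/6.
By linearity of expectation, E[X₁+…+X_5] = 5·(1/6) = 5/6.
≈ 0.833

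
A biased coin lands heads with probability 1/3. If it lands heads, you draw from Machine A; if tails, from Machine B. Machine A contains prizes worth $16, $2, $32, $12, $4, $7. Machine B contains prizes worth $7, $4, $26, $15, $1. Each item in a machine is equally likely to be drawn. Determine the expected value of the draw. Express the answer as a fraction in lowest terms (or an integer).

1001/90 dollars

E[X | Machine A] = (16 + 2 + 32 + 12 + 4 + 7)/6 = 73/6
E[X | Machine B] = (7 + 4 + 26 + 15 + 1)/5 = 53/5
E[X] = (1/3)·73/6 + (2/3)·53/5 = 1001/90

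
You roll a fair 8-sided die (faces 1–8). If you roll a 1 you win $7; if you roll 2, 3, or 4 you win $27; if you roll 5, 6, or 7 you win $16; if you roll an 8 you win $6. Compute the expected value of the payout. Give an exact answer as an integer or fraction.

71/4 dollars

E[payout] = (1/8)·6 + (1/8)·7 + (3/8)·16 + (3/8)·27 = 71/4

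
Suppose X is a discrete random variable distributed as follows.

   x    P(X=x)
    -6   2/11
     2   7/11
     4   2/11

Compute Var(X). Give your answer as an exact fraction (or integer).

E[X] = (2/11)·(-6) + (7/11)·2 + (2/11)·4 = 10/11
E[X²] = (2/11)·36 + (7/11)·4 + (2/11)·16 = 12
Var(X) = 12 − (10/11)² = 1352/121

1352/121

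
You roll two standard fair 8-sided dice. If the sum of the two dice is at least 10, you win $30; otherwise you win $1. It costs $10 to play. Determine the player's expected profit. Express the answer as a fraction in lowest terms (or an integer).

59/16 dollars

E[payout] = (9/16)·1 + (7/16)·30 = 219/16
Expected profit = 219/16 − 10 = 59/16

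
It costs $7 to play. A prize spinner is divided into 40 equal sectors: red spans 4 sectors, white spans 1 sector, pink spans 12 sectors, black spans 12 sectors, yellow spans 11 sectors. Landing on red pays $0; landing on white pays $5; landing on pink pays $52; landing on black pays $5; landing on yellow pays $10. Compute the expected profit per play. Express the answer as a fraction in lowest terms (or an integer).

519/40 dollars

E[payout] = (4/40)·0 + (1/40)·5 + (12/40)·52 + (12/40)·5 + (11/40)·10 = 799/40
Expected profit = 799/40 − 7 = 519/40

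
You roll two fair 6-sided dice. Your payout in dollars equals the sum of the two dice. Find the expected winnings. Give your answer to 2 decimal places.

$7.00

Distribution of the sum of the two dice: 2 w.p. 1/36, 3 w.p. 1/18, 4 w.p. 1/12, 5 w.p. 1/9, 6 w.p. 5/36, 7 w.p. 1/6, …
E[payout] = (1/36)·2 + (1/18)·3 + (1/12)·4 + (1/9)·5 + (5/36)·6 + (1/6)·7 + (5/36)·8 + (1/9)·9 + (1/12)·10 + (1/18)·11 + (1/36)·12 = 7
≈ $7.00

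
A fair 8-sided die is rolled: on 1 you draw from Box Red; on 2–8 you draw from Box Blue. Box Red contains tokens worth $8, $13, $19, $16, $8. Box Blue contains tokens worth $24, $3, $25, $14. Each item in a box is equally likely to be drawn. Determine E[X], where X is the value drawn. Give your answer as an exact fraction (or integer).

1283/80 dollars

E[X | Box Red] = (8 + 13 + 19 + 16 + 8)/5 = 64/5
E[X | Box Blue] = (24 + 3 + 25 + 14)/4 = 33/2
E[X] = (1/8)·64/5 + (7/8)·33/2 = 1283/80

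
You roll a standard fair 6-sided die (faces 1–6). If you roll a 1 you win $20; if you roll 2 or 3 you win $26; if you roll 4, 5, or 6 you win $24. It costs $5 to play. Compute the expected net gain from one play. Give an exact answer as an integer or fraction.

$19

E[payout] = (1/6)·20 + (1/2)·24 + (1/3)·26 = 24
Expected profit = 24 − 5 = 19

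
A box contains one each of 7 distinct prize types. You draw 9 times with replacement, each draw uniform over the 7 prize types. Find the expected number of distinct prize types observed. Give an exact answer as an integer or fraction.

30275911/5764801

Let Xⱼ=1 if type j appears at least once. P(Xⱼ=1) = 1 − ((7−1)/7)^9 = 30275911/40353607.
E[#distinct] = 7·30275911/40353607 = 30275911/5764801.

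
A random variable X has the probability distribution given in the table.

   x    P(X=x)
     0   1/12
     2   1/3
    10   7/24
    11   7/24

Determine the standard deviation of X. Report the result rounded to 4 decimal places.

4.4345

E[X] = 163/24, E[X²] = 1579/24
Var(X) = E[X²] − (E[X])² = 1579/24 − 26569/576 = 11327/576
SD(X) = √(11327/576) ≈ 4.4345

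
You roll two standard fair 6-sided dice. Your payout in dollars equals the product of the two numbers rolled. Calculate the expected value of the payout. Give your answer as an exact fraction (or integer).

Distribution of the product of the two numbers rolled: 1 w.p. 1/36, 2 w.p. 1/18, 3 w.p. 1/18, 4 w.p. 1/12, 5 w.p. 1/18, 6 w.p. 1/9, …
E[payout] = (1/36)·1 + (1/18)·2 + (1/18)·3 + (1/12)·4 + (1/18)·5 + (1/9)·6 + (1/18)·8 + (1/36)·9 + (1/18)·10 + (1/9)·12 + (1/18)·15 + (1/36)·16 + (1/18)·18 + (1/18)·20 + (1/18)·24 + (1/36)·25 + (1/18)·30 + (1/36)·36 = 49/4

49/4 dollars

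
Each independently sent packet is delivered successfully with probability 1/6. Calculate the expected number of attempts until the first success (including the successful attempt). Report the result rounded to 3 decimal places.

For a geometric distribution, E[trials] = 1/p = 1/(1/6) = 6.
≈ 6.000

6.000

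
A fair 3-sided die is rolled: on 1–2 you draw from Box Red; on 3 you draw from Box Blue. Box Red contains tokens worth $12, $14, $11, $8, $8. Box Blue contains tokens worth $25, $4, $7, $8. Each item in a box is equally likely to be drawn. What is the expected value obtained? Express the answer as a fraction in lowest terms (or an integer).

E[X | Box Red] = (12 + 14 + 11 + 8 + 8)/5 = 53/5
E[X | Box Blue] = (25 + 4 + 7 + 8)/4 = 11
E[X] = (2/3)·53/5 + (1/3)·11 = 161/15

161/15 dollars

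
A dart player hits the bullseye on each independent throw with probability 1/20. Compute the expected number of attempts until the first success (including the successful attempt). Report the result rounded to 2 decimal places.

20.00

For a geometric distribution, E[trials] = 1/p = 1/(1/20) = 20.
≈ 20.00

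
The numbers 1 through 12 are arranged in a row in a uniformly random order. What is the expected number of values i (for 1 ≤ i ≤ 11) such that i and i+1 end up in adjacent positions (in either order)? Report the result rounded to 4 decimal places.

For each i ∈ {1,…,11}, let Xᵢ = 1 if i and i+1 are adjacent. P(Xᵢ=1) = 2·(12−1)!/12! = 2/12.
By linearity, E[ΣXᵢ] = (11)·(2/12) = 11/6.
≈ 1.8333

1.8333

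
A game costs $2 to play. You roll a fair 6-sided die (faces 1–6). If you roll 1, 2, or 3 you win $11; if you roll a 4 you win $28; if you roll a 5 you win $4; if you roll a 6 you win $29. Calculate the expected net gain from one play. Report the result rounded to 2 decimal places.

$13.67

E[payout] = (1/6)·4 + (1/2)·11 + (1/6)·28 + (1/6)·29 = 47/3
Expected profit = 47/3 − 2 = 41/3 ≈ $13.67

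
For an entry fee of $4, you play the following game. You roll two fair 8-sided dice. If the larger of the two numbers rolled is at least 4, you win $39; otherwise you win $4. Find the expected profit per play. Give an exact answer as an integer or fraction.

E[payout] = (9/64)·4 + (55/64)·39 = 2181/64
Expected profit = 2181/64 − 4 = 1925/64

1925/64 dollars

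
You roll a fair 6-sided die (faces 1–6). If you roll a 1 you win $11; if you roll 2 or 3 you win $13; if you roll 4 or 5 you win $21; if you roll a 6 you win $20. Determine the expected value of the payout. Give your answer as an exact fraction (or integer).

33/2 dollars

E[payout] = (1/6)·11 + (1/3)·13 + (1/6)·20 + (1/3)·21 = 33/2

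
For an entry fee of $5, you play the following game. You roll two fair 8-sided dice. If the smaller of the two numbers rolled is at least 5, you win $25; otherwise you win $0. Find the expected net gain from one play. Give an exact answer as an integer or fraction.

E[payout] = (3/4)·0 + (1/4)·25 = 25/4
Expected profit = 25/4 − 5 = 5/4

5/4 dollars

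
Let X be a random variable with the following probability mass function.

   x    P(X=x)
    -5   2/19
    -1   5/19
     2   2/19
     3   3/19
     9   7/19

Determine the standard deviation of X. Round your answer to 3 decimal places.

E[X] = 61/19, E[X²] = 657/19
Var(X) = E[X²] − (E[X])² = 657/19 − 3721/361 = 8762/361
SD(X) = √(8762/361) ≈ 4.927

4.927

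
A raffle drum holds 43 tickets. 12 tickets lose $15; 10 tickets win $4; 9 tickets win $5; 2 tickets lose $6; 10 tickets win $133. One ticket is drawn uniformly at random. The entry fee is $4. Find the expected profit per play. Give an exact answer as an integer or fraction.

1051/43 dollars

E[payout] = (12/43)·(-15) + (10/43)·4 + (9/43)·5 + (2/43)·(-6) + (10/43)·133 = 1223/43
Expected profit = 1223/43 − 4 = 1051/43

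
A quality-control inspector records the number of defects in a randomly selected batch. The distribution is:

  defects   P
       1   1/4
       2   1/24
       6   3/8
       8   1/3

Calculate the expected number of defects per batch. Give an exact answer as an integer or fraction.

21/4

E[X] = (1/4)·1 + (1/24)·2 + (3/8)·6 + (1/3)·8
     = 21/4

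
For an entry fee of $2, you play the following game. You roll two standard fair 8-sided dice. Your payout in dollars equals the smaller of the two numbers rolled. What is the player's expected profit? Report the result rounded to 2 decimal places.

Distribution of the smaller of the two numbers rolled: 1 w.p. 15/64, 2 w.p. 13/64, 3 w.p. 11/64, 4 w.p. 9/64, 5 w.p. 7/64, 6 w.p. 5/64, …
E[payout] = (15/64)·1 + (13/64)·2 + (11/64)·3 + (9/64)·4 + (7/64)·5 + (5/64)·6 + (3/64)·7 + (1/64)·8 = 51/16
Expected profit = 51/16 − 2 = 19/16 ≈ $1.19

$1.19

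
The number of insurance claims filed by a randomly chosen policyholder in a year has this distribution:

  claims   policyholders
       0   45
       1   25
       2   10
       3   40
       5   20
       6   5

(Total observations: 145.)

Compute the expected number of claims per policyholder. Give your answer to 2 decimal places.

Total = 145, so P(claims=0) = 45/145, etc.
E[X] = (9/29)·0 + (5/29)·1 + (2/29)·2 + (8/29)·3 + (4/29)·5 + (1/29)·6
     = 59/29 ≈ 2.03

2.03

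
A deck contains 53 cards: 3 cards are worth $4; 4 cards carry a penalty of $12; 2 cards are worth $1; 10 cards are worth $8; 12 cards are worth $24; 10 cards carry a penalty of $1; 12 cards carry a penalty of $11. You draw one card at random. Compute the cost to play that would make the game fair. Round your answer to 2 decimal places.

$3.62

E[payout] = (3/53)·4 + (4/53)·(-12) + (2/53)·1 + (10/53)·8 + (12/53)·24 + (10/53)·(-1) + (12/53)·(-11) = 192/53
Fair fee = E[payout] = 192/53 ≈ $3.62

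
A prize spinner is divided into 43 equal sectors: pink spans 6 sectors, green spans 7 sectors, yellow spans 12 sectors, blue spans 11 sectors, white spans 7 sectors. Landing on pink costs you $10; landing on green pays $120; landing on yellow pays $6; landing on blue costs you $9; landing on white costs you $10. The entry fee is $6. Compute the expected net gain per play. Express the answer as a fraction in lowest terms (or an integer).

E[payout] = (6/43)·(-10) + (7/43)·120 + (12/43)·6 + (11/43)·(-9) + (7/43)·(-10) = 683/43
Expected profit = 683/43 − 6 = 425/43

425/43 dollars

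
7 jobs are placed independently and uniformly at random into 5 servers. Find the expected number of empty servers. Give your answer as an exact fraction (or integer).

Let Xⱼ=1 if server j is empty. P(Xⱼ=1) = ((5-1)/5)^7 = 16384/78125.
By linearity, E[#empty] = 5·16384/78125 = 16384/15625.

16384/15625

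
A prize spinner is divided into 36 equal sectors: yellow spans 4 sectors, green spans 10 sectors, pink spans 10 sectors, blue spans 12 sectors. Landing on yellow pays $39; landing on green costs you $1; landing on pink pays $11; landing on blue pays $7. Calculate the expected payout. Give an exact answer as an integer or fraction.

85/9 dollars

E[payout] = (4/36)·39 + (10/36)·(-1) + (10/36)·11 + (12/36)·7 = 85/9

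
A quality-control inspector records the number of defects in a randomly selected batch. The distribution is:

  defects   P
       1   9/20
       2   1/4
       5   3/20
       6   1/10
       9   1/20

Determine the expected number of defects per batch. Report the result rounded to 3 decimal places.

E[X] = (9/20)·1 + (1/4)·2 + (3/20)·5 + (1/10)·6 + (1/20)·9
     = 11/4 ≈ 2.750

2.750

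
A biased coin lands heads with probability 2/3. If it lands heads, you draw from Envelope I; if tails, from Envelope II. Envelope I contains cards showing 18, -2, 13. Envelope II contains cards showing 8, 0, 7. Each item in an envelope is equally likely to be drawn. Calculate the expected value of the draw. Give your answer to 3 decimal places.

E[X | Envelope I] = (18 − 2 + 13)/3 = 29/3
E[X | Envelope II] = (8 + 0 + 7)/3 = 5
E[X] = (2/3)·29/3 + (1/3)·5 = 73/9 ≈ 8.111

8.111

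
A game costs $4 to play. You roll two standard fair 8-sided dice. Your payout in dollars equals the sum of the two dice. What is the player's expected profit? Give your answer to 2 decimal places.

Distribution of the sum of the two dice: 2 w.p. 1/64, 3 w.p. 1/32, 4 w.p. 3/64, 5 w.p. 1/16, 6 w.p. 5/64, 7 w.p. 3/32, …
E[payout] = (1/64)·2 + (1/32)·3 + (3/64)·4 + (1/16)·5 + (5/64)·6 + (3/32)·7 + (7/64)·8 + (1/8)·9 + (7/64)·10 + (3/32)·11 + (5/64)·12 + (1/16)·13 + (3/64)·14 + (1/32)·15 + (1/64)·16 = 9
Expected profit = 9 − 4 = 5 ≈ $5.00

$5.00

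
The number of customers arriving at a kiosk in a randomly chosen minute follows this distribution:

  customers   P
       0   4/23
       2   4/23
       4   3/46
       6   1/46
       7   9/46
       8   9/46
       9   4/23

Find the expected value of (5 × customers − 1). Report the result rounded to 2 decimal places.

E[5x-1] = (4/23)·(-1) + (4/23)·9 + (3/46)·19 + (1/46)·29 + (9/46)·34 + (9/46)·39 + (4/23)·44
     = 1159/46 ≈ 25.20

25.20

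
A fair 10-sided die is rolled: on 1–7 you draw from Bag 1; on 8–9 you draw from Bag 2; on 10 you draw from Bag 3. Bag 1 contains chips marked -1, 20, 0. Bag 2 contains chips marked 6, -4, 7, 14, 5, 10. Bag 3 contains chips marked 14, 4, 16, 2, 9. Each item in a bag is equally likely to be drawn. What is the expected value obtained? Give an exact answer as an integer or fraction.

33/5

E[X | Bag 1] = (-1 + 20 + 0)/3 = 19/3
E[X | Bag 2] = (6 − 4 + 7 + 14 + 5 + 10)/6 = 19/3
E[X | Bag 3] = (14 + 4 + 16 + 2 + 9)/5 = 9
E[X] = (7/10)·19/3 + (1/5)·19/3 + (1/10)·9 = 33/5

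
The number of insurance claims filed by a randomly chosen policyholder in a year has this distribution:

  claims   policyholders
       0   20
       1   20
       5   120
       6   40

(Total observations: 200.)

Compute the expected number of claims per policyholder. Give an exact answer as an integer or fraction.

Total = 200, so P(claims=0) = 20/200, etc.
E[X] = (1/10)·0 + (1/10)·1 + (3/5)·5 + (1/5)·6
     = 43/10

43/10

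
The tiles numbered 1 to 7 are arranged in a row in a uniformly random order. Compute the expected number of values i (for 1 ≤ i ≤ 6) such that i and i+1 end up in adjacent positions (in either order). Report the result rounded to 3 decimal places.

1.714

For each i ∈ {1,…,6}, let Xᵢ = 1 if i and i+1 are adjacent. P(Xᵢ=1) = 2·(7−1)!/7! = 2/7.
By linearity, E[ΣXᵢ] = (6)·(2/7) = 12/7.
≈ 1.714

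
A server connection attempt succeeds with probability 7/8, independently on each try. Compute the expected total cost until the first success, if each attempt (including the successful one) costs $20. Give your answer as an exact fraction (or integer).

E[#attempts] = 1/p = 8/7; E[cost] = 20·8/7 = 160/7.

160/7 dollars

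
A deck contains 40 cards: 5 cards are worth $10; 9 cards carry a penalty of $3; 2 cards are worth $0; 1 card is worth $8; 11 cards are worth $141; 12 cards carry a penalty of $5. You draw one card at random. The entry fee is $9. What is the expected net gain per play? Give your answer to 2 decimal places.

$29.05

E[payout] = (5/40)·10 + (9/40)·(-3) + (2/40)·0 + (1/40)·8 + (11/40)·141 + (12/40)·(-5) = 761/20
Expected profit = 761/20 − 9 = 581/20 ≈ $29.05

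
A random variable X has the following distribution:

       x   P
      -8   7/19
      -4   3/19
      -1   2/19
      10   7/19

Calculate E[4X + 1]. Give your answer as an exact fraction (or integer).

E[4x+1] = (7/19)·(-31) + (3/19)·(-15) + (2/19)·(-3) + (7/19)·41
     = 1

1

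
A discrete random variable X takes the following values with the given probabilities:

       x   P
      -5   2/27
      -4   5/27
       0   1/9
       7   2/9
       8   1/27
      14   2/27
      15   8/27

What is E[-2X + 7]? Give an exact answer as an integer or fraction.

-49/9

E[-2x+7] = (2/27)·17 + (5/27)·15 + (1/9)·7 + (2/9)·(-7) + (1/27)·(-9) + (2/27)·(-21) + (8/27)·(-23)
     = -49/9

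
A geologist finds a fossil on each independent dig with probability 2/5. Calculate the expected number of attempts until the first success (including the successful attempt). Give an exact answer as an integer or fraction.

For a geometric distribution, E[trials] = 1/p = 1/(2/5) = 5/2.

5/2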